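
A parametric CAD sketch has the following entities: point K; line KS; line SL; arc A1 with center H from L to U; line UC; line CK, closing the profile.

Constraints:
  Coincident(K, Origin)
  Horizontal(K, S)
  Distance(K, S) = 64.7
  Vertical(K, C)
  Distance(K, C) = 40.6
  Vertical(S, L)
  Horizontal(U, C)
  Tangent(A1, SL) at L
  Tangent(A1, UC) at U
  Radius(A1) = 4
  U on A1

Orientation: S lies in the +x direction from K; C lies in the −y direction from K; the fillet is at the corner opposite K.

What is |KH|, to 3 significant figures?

70.9

K is at the origin; KS is horizontal with |KS| = 64.7 and S on the +x side, so S = (64.7, 0.00). KC is vertical with |KC| = 40.6 and C on the −y side, so C = (0.00, -40.6). The virtual corner opposite K is at (64.7, -40.6). A1 meets SL tangentially, so HL is at right angles to SL and tangency of A1 to UC means the radius HU is perpendicular to UC, with radius 4.0, so the center H sits 4.0 in from both sides at H = (60.7, -36.6). Then |KH| = |H − K| = 70.9.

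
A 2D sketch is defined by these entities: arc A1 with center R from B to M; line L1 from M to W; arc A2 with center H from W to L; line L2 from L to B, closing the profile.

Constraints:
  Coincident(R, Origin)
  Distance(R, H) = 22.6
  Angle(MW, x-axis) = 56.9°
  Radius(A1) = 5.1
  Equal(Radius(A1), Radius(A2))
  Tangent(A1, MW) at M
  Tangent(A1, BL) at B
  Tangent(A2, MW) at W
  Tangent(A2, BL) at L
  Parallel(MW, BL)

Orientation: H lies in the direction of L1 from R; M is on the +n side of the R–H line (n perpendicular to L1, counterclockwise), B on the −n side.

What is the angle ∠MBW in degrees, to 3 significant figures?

65.7°

The slot axis is L1's direction at 56.9°, so u = (cos 56.9°, sin 56.9°) = (0.546, 0.838) and n = (−sin 56.9°, cos 56.9°) = (-0.838, 0.546). R is at the origin and H lies 22.6 along u from R, so H = 22.6·u = (12.3, 18.9). Tangency of A1 to both parallel lines with radius 5.1 puts M and B at R ± 5.1·n: M = (-4.27, 2.79), B = (4.27, -2.79). Equal radii place W and L the same way about H: W = H + 5.1·n = (8.07, 21.7), L = H − 5.1·n = (16.6, 16.1). Then cos ∠MBW = BM·BW / (|BM||BW|), giving 65.7°.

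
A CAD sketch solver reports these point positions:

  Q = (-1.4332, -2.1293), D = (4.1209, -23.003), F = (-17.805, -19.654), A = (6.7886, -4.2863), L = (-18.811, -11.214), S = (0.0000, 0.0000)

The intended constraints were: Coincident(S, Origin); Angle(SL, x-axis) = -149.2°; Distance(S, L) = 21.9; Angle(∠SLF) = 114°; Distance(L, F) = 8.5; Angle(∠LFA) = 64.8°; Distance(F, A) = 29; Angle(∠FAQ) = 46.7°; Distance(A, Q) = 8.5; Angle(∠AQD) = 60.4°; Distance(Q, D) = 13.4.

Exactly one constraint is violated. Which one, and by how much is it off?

Distance(Q, D) = 13.4 — off by 8.20.

S = (0.00, 0.00) ✓; SL at -149.2° ✓; |SL| = 21.90 ✓; ∠SLF = 114.0° ✓; |LF| = 8.500 ✓; ∠LFA = 64.80° ✓; |FA| = 29.00 ✓; ∠FAQ = 46.70° ✓; |AQ| = 8.500 ✓; ∠AQD = 60.40° ✓; |QD| = 21.60 ✗.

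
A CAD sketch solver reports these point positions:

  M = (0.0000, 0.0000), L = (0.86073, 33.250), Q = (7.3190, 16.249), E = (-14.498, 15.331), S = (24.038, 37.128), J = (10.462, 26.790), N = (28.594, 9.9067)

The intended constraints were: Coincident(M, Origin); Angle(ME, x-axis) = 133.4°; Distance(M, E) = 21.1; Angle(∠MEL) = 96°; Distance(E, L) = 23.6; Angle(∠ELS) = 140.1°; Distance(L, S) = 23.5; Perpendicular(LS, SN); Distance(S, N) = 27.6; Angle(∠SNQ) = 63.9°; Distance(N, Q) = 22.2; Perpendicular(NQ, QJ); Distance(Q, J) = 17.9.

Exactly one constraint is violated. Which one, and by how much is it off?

Distance(Q, J) = 17.9 — off by 6.90.

M = (0.00, 0.00) ✓; ME at 133.4° ✓; |ME| = 21.10 ✓; ∠MEL = 96.00° ✓; |EL| = 23.60 ✓; ∠ELS = 140.1° ✓; |LS| = 23.50 ✓; ∠(LS, SN) = 90.00° ✓; |SN| = 27.60 ✓; ∠SNQ = 63.90° ✓; |NQ| = 22.20 ✓; ∠(NQ, QJ) = 90.00° ✓; |QJ| = 11.00 ✗.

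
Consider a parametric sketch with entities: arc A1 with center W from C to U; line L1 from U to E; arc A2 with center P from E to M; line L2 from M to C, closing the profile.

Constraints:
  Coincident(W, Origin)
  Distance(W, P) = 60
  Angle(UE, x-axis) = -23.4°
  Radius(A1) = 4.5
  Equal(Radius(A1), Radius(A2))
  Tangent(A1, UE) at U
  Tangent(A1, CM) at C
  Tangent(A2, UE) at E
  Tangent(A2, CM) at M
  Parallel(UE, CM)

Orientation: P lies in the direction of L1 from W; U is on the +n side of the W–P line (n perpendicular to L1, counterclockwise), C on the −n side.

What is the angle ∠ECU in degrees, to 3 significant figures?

81.5°

Tangency of A1 to both parallel lines with radius 4.5 puts U and C at W ± 4.5·n: U = (1.79, 4.13), C = (-1.79, -4.13). Equal radii place E and M the same way about P: E = P + 4.5·n = (56.9, -19.7), M = P − 4.5·n = (53.3, -28.0). Then cos ∠ECU = CE·CU / (|CE||CU|), giving 81.5°.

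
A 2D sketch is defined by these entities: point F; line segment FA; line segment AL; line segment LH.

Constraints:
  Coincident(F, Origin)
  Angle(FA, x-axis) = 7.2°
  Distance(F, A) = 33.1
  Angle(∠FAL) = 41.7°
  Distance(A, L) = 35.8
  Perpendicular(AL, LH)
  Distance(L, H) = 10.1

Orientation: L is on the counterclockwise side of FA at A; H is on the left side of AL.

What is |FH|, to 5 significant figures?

16.278

F is at the origin; FA runs at 7.2° with length 33.1, so A = 33.1·(cos 7.2°, sin 7.2°) = (32.839, 4.1485). ∠FAL = 41.7°, so AL runs at 7.2° + (180° − 41.7°) = 145.50° from the x-axis; with |AL| = 35.8, L = A + 35.8·(cos 145.50°, sin 145.50°) = (3.3353, 24.426). The perpendicularity gives LH at right angles to AL; with |LH| = 10.1 on the left of AL, H = L + 10.1·(-0.56641, -0.82413) = (-2.3854, 16.102). Then |FH| = |H − F| = 16.278.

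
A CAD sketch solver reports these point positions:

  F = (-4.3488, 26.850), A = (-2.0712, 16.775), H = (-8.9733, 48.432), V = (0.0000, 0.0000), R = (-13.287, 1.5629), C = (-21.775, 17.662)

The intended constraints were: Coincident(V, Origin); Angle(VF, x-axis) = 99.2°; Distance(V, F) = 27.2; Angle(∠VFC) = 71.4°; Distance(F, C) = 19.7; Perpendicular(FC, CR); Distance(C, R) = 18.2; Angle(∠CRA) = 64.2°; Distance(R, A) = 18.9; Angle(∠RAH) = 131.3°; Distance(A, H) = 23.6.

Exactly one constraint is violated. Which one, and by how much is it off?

Distance(A, H) = 23.6 — off by 8.80.

V = (0.00, 0.00) ✓; VF at 99.20° ✓; |VF| = 27.20 ✓; ∠VFC = 71.40° ✓; |FC| = 19.70 ✓; ∠(FC, CR) = 90.00° ✓; |CR| = 18.20 ✓; ∠CRA = 64.20° ✓; |RA| = 18.90 ✓; ∠RAH = 131.3° ✓; |AH| = 32.40 ✗.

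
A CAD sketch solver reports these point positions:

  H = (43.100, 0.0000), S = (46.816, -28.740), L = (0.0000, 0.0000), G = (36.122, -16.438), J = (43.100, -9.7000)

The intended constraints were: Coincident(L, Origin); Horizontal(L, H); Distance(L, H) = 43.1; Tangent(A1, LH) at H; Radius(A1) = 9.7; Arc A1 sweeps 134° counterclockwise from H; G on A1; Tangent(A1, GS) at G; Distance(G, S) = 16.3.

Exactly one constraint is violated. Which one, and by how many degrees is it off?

Tangent(A1, GS) at G — off by 3.00°.

L = (0.00, 0.00) ✓; L.y = 0.00, H.y = 0.00 ✓; |LH| = 43.10 ✓; ∠(JH, HL) = 90.00° ✓; |JH| = 9.700 ✓; bearing(J→G) − bearing(J→H) = 134.0° ✓; |JG| = 9.700 ✓; ∠(JG, GS) = 93.00° ✗; |GS| = 16.30 ✓.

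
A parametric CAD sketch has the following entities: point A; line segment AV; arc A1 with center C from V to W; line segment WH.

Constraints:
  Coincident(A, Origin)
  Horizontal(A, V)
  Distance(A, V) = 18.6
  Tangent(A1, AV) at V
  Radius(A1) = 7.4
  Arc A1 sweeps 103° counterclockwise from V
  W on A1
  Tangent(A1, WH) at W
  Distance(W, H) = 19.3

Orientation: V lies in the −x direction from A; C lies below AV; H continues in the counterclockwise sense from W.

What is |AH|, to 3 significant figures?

35.2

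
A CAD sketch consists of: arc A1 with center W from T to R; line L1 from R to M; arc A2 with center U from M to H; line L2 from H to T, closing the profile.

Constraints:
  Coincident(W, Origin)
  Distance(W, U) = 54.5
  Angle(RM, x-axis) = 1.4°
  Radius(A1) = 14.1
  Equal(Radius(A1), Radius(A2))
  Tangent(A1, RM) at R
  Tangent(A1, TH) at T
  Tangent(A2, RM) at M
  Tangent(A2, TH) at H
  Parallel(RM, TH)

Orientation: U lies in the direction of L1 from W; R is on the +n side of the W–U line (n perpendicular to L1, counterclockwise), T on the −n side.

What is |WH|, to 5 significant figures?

56.294

The slot axis is L1's direction at 1.4°, so u = (cos 1.4°, sin 1.4°) = (0.99970, 0.024432) and n = (−sin 1.4°, cos 1.4°) = (-0.024432, 0.99970). W is at the origin and U lies 54.5 along u from W, so U = 54.5·u = (54.484, 1.3316). Tangency of A1 to both parallel lines with radius 14.1 puts R and T at W ± 14.1·n: R = (-0.34449, 14.096), T = (0.34449, -14.096). Equal radii place M and H the same way about U: M = U + 14.1·n = (54.139, 15.427), H = U − 14.1·n = (54.828, -12.764). Then |WH| = |H − W| = 56.294.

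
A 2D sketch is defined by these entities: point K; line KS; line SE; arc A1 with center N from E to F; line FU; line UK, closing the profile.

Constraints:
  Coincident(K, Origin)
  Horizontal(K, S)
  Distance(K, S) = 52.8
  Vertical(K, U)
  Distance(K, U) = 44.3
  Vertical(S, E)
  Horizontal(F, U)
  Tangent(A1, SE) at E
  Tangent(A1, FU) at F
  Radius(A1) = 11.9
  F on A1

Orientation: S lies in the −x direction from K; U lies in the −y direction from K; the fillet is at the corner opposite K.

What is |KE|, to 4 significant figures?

61.95

K is at the origin; KS is horizontal with |KS| = 52.8 and S on the −x side, so S = (-52.80, 0.000). K and U share the same x with |KU| = 44.3 and U on the −y side, so U = (0.000, -44.30). The virtual corner opposite K is at (-52.80, -44.30). The tangent condition forces NE to be normal to SE and tangency of A1 to FU means the radius NF is perpendicular to FU, with radius 11.9, so the center N sits 11.9 in from both sides at N = (-40.90, -32.40). That places the tangent points at E = (-52.80, -32.40) on SE and F = (-40.90, -44.30) on FU. Then |KE| = |E − K| = 61.95.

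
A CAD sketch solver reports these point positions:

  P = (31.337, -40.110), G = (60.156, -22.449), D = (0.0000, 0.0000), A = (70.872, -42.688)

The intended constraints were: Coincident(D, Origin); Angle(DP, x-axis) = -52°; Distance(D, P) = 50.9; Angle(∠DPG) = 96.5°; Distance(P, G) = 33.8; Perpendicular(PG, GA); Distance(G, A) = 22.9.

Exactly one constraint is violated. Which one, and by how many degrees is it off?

Perpendicular(PG, GA) — off by 3.60°.

D = (0.00, 0.00) ✓; DP at -52.00° ✓; |DP| = 50.90 ✓; ∠DPG = 96.50° ✓; |PG| = 33.80 ✓; ∠(PG, GA) = 93.60° ✗; |GA| = 22.90 ✓.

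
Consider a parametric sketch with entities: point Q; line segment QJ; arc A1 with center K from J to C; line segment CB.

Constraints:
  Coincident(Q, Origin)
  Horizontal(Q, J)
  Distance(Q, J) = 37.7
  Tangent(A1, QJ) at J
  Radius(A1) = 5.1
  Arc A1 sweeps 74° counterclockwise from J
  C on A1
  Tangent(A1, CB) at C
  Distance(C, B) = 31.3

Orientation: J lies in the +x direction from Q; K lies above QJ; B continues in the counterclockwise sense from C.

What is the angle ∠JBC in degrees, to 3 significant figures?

5.83°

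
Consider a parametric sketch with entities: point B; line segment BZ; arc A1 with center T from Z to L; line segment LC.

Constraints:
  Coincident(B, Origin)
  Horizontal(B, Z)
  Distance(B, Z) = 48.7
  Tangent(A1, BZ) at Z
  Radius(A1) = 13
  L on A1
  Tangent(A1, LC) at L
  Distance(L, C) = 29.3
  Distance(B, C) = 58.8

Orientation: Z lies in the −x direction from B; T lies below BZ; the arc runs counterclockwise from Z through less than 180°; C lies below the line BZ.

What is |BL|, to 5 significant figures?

62.359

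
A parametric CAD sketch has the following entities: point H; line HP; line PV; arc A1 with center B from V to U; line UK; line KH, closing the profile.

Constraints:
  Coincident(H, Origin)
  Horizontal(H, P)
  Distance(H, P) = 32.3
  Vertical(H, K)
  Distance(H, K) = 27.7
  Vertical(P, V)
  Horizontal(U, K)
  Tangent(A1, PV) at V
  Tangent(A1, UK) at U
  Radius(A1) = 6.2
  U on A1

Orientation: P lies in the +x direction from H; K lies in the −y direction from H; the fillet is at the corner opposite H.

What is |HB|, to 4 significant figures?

33.82

H is at the origin; HP is horizontal with |HP| = 32.3 and P on the +x side, so P = (32.30, 0.000). H and K share the same x with |HK| = 27.7 and K on the −y side, so K = (0.000, -27.70). The virtual corner opposite H is at (32.30, -27.70). The tangent condition forces BV to be normal to PV and since A1 is tangent to UK there, BU ⟂ UK, with radius 6.2, so the center B sits 6.2 in from both sides at B = (26.10, -21.50). Then |HB| = |B − H| = 33.82.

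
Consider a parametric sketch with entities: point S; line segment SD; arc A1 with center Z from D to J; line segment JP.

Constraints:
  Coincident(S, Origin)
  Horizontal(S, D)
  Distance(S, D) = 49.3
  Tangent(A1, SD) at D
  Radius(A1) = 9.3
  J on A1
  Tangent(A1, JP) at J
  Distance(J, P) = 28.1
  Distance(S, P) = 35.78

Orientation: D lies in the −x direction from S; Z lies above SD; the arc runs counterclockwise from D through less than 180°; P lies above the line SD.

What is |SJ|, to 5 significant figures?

42.099

Checks: |ZJ| = 9.300 ✓; ∠(ZJ, JP) = 90.00° ✓; |JP| = 28.10 ✓; |SP| = 35.78 ✓.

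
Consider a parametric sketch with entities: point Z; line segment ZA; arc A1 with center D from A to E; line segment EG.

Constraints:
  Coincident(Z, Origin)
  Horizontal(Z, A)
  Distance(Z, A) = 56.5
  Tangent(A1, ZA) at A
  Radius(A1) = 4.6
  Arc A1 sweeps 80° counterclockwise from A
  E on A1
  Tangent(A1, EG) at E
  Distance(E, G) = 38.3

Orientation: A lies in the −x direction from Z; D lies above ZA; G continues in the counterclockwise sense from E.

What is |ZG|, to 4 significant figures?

61.46

On A1, A sits at bearing -90° from D; an 80° counterclockwise sweep puts E at bearing -10°, so E = D + 4.6·(cos -10°, sin -10°) = (-51.97, 3.801). Tangency of A1 to EG means the radius DE is perpendicular to EG, so EG runs along (−sin -10°, cos -10°); with |EG| = 38.3, G = (-45.32, 41.52). Then |ZG| = |G − Z| = 61.46.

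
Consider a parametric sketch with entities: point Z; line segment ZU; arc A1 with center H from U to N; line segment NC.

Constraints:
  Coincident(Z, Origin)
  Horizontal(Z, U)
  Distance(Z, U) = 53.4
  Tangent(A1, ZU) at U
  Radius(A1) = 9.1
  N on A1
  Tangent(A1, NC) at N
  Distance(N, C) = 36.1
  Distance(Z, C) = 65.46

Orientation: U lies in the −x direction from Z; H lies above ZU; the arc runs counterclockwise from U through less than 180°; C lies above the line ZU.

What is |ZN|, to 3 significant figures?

45.4

Checks: Z = (0.00, 0.00) ✓; |HN| = 9.100 ✓; ∠(HN, NC) = 90.00° ✓; |NC| = 36.10 ✓; |ZC| = 65.46 ✓.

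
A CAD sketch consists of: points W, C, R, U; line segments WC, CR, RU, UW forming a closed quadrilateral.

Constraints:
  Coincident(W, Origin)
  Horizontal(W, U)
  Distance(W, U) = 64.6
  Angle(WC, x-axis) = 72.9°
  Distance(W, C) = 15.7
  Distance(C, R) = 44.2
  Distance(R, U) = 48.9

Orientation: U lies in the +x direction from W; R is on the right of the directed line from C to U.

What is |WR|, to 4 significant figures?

34.03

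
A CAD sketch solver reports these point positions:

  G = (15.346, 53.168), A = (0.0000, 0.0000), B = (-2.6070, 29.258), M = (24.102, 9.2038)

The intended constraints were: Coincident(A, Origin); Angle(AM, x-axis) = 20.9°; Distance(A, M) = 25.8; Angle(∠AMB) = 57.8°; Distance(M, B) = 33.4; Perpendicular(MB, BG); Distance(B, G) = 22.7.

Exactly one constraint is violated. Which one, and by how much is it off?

Distance(B, G) = 22.7 — off by 7.20.

A = (0.00, 0.00) ✓; AM at 20.90° ✓; |AM| = 25.80 ✓; ∠AMB = 57.80° ✓; |MB| = 33.40 ✓; ∠(MB, BG) = 90.00° ✓; |BG| = 29.90 ✗.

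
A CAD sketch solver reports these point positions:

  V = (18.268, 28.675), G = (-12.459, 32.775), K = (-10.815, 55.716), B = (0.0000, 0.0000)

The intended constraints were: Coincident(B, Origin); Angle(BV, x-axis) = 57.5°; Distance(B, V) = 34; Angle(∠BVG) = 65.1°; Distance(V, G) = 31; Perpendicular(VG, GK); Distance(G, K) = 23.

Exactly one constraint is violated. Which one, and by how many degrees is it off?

Perpendicular(VG, GK) — off by 3.50°.

B = (0.00, 0.00) ✓; BV at 57.50° ✓; |BV| = 34.00 ✓; ∠BVG = 65.10° ✓; |VG| = 31.00 ✓; ∠(VG, GK) = 86.50° ✗; |GK| = 23.00 ✓.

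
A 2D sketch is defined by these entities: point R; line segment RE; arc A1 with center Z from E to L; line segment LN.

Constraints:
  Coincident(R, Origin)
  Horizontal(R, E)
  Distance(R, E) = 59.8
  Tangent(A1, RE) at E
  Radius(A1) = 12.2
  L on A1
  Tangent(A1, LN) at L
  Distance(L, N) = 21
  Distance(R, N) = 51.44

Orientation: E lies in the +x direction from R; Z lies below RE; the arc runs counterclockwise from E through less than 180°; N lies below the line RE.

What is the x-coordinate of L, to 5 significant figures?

48.051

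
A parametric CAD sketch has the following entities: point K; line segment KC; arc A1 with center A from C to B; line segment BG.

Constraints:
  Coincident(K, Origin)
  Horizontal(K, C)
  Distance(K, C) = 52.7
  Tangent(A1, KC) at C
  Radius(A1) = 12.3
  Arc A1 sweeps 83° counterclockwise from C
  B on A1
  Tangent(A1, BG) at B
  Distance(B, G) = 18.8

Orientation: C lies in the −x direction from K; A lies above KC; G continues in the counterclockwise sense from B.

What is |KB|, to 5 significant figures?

41.907

K is at the origin; K and C share the same y with |KC| = 52.7 and C on the −x side, so C = (-52.700, 0.0000). The tangent condition forces AC to be normal to KC, so A = C + (0, 12.3) = (-52.700, 12.300). On A1, C sits at bearing -90° from A; an 83° counterclockwise sweep puts B at bearing -7°, so B = A + 12.3·(cos -7°, sin -7°) = (-40.492, 10.801). Then |KB| = |B − K| = 41.907.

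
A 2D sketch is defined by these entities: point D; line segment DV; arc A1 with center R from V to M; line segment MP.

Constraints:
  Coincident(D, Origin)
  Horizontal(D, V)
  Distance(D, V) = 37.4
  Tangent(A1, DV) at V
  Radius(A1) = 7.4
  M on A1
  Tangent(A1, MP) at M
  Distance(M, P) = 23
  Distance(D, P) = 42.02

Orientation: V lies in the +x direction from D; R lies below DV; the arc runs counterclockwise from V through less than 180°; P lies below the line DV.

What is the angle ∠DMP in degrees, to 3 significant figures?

102°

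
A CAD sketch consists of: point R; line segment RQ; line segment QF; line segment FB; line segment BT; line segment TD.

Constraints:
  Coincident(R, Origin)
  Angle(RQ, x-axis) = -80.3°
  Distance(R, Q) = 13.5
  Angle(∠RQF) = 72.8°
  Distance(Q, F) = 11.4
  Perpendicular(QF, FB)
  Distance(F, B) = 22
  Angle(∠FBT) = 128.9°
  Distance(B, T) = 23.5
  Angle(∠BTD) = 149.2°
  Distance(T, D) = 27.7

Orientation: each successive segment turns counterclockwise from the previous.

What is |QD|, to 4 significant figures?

53.20

R is at the origin; RQ runs at -80.3° with length 13.5, so Q = (2.275, -13.31). ∠RQF = 72.8° gives QF at 26.90° from the x-axis; with |QF| = 11.4, F = (12.44, -8.149). QF ⟂ FB, so FB runs at 116.9°; with |FB| = 22.0, B = (2.488, 11.47). ∠FBT = 128.9° gives BT at 168.0° from the x-axis; with |BT| = 23.5, T = (-20.50, 16.36). ∠BTD = 149.2° gives TD at -161.2° from the x-axis; with |TD| = 27.7, D = (-46.72, 7.429). Then |QD| = |D − Q| = 53.20.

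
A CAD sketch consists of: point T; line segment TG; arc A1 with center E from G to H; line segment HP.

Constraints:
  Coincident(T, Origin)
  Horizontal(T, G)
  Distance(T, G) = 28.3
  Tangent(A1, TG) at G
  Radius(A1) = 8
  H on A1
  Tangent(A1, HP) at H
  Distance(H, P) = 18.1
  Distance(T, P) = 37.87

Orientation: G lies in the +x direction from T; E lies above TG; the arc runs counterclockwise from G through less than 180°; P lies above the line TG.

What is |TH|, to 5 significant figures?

37.192

Checks: T.y = 0.00, G.y = 0.00 ✓; |EH| = 8.000 ✓; ∠(EH, HP) = 90.00° ✓; |HP| = 18.10 ✓; |TP| = 37.87 ✓.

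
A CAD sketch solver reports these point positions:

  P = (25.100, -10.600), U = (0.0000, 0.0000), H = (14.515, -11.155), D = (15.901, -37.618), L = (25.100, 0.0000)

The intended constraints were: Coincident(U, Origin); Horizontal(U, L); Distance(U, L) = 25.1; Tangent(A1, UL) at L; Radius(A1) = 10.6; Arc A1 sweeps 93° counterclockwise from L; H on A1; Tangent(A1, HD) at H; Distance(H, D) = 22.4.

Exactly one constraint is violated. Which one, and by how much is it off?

Distance(H, D) = 22.4 — off by 4.10.

U = (0.00, 0.00) ✓; U.y = 0.00, L.y = 0.00 ✓; |UL| = 25.10 ✓; ∠(PL, LU) = 90.00° ✓; |PL| = 10.60 ✓; bearing(P→H) − bearing(P→L) = 93.00° ✓; |PH| = 10.60 ✓; ∠(PH, HD) = 90.00° ✓; |HD| = 26.50 ✗.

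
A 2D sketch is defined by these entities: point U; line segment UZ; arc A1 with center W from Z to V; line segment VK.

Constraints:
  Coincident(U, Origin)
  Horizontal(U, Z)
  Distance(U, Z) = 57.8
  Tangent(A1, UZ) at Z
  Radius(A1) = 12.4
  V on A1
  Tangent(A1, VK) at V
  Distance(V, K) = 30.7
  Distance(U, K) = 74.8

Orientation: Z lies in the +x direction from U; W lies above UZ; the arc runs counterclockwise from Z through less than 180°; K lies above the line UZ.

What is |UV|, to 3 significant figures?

71.4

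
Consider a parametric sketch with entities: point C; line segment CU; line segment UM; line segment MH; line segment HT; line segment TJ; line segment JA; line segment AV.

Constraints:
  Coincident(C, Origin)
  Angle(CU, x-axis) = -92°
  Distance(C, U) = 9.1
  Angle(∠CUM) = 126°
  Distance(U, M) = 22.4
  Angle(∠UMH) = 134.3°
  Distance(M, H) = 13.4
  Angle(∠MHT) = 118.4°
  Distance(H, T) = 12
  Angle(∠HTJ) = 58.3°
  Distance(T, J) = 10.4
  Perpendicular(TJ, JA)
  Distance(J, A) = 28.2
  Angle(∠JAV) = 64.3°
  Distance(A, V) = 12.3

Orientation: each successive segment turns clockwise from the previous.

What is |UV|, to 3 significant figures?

46.4

TJ ⟂ JA, so JA runs at -105°; with |JA| = 28.2, A = (-32.7, -37.3). ∠JAV = 64.3° gives AV at 139° from the x-axis; with |AV| = 12.3, V = (-42.0, -29.3). Then |UV| = |V − U| = 46.4.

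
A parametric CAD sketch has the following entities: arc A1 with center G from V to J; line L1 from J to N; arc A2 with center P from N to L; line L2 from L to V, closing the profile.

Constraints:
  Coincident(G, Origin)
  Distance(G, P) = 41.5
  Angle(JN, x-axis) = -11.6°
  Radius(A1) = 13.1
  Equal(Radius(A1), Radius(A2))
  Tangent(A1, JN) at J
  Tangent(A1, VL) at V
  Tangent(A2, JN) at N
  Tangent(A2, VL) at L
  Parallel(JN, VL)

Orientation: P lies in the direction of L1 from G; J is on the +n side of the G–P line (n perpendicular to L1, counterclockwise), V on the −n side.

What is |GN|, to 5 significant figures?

43.519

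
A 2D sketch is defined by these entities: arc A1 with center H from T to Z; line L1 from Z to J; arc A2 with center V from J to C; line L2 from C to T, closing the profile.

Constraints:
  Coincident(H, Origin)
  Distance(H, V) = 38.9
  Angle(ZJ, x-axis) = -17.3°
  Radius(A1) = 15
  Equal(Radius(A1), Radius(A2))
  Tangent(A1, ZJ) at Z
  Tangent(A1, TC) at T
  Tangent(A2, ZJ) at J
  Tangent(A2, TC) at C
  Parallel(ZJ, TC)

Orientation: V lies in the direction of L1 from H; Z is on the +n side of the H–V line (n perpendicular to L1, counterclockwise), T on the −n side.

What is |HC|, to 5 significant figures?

41.692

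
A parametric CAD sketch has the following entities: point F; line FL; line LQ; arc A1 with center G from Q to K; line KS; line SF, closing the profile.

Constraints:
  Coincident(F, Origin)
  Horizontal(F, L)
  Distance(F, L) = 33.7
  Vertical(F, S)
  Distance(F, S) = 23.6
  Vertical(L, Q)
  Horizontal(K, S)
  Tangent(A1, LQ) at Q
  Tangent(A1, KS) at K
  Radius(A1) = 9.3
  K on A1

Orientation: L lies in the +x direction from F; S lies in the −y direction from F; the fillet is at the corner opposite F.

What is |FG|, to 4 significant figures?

28.28

F and S share the same x with |FS| = 23.6 and S on the −y side, so S = (0.000, -23.60). The virtual corner opposite F is at (33.70, -23.60). Since A1 is tangent to LQ there, GQ ⟂ LQ and the tangent condition forces GK to be normal to KS, with radius 9.3, so the center G sits 9.3 in from both sides at G = (24.40, -14.30). Then |FG| = |G − F| = 28.28.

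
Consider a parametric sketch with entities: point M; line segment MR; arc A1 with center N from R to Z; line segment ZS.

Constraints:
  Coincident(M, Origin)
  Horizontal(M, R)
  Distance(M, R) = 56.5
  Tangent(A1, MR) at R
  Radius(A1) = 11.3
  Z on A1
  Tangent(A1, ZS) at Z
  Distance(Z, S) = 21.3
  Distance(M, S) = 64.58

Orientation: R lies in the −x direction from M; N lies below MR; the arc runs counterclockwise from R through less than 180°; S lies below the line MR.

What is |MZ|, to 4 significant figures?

68.20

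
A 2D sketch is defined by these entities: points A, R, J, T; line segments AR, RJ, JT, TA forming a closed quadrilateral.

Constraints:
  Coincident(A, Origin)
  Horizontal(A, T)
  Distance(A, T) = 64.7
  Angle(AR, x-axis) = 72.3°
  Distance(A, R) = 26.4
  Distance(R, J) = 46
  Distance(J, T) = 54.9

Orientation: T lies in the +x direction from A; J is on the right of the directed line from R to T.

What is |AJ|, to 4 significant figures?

24.69

Checks: |RJ| = 46.00 ✓; |JT| = 54.90 ✓.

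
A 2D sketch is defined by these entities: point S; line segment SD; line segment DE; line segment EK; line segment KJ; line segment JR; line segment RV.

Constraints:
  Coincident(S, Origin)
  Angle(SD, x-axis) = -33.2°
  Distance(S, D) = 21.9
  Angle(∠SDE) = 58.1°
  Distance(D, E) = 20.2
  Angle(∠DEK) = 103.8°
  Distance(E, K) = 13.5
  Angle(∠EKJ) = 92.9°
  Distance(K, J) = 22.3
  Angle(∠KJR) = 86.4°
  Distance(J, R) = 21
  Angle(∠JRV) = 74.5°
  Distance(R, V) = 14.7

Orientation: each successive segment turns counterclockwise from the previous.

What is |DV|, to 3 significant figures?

12.0

S is at the origin; SD runs at -33.2° with length 21.9, so D = (18.3, -12.0). ∠SDE = 58.1° gives DE at 88.7° from the x-axis; with |DE| = 20.2, E = (18.8, 8.20). ∠DEK = 103.8° gives EK at 165° from the x-axis; with |EK| = 13.5, K = (5.75, 11.7). ∠EKJ = 92.9° gives KJ at -108° from the x-axis; with |KJ| = 22.3, J = (-1.14, -9.49). ∠KJR = 86.4° gives JR at -14.4° from the x-axis; with |JR| = 21.0, R = (19.2, -14.7). ∠JRV = 74.5° gives RV at 91.1° from the x-axis; with |RV| = 14.7, V = (18.9, -0.0138). Then |DV| = |V − D| = 12.0.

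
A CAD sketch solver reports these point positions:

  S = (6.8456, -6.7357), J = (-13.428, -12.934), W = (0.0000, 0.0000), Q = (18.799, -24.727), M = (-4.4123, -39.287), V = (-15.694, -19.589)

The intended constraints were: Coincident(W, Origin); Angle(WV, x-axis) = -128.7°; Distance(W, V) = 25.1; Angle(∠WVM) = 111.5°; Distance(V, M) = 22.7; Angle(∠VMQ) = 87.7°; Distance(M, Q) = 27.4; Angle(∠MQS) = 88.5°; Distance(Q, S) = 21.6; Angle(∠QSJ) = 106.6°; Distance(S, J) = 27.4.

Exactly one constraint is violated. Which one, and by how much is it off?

Distance(S, J) = 27.4 — off by 6.20.

W = (0.00, 0.00) ✓; WV at -128.7° ✓; |WV| = 25.10 ✓; ∠WVM = 111.5° ✓; |VM| = 22.70 ✓; ∠VMQ = 87.70° ✓; |MQ| = 27.40 ✓; ∠MQS = 88.50° ✓; |QS| = 21.60 ✓; ∠QSJ = 106.6° ✓; |SJ| = 21.20 ✗.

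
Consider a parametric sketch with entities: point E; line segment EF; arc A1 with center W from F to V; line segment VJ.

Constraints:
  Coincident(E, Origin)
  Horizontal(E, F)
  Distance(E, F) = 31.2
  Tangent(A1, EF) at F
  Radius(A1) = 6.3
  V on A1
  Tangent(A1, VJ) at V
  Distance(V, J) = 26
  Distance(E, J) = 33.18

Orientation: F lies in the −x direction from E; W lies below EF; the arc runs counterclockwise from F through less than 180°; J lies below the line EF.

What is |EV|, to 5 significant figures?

37.153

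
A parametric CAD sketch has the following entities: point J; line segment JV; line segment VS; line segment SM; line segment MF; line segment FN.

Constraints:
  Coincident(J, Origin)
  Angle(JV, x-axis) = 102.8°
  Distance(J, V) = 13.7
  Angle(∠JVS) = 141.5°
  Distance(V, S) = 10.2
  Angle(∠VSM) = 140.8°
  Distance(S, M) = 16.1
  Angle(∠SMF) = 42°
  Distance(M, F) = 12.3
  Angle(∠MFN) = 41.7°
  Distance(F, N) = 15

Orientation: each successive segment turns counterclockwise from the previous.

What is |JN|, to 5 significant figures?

32.868

∠SMF = 42.0° gives MF at -41.500° from the x-axis; with |MF| = 12.3, F = (-17.883, 11.446). ∠MFN = 41.7° gives FN at 96.800° from the x-axis; with |FN| = 15.0, N = (-19.659, 26.341). Then |JN| = |N − J| = 32.868.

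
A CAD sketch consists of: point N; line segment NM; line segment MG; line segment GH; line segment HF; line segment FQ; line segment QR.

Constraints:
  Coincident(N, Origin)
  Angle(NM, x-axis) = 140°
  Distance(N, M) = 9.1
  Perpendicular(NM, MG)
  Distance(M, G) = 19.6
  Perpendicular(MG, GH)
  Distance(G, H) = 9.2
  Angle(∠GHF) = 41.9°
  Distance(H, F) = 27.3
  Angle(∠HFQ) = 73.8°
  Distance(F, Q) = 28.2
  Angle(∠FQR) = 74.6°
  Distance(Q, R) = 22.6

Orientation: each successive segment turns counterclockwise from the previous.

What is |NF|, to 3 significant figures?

20.3

N is at the origin; NM runs at 140.0° with length 9.1, so M = (-6.97, 5.85). NM is perpendicular to MG, so MG runs at -130°; with |MG| = 19.6, G = (-19.6, -9.17). MG is perpendicular to GH, so GH runs at -40.0°; with |GH| = 9.2, H = (-12.5, -15.1). ∠GHF = 41.9° gives HF at 98.1° from the x-axis; with |HF| = 27.3, F = (-16.4, 11.9). Then |NF| = |F − N| = 20.3.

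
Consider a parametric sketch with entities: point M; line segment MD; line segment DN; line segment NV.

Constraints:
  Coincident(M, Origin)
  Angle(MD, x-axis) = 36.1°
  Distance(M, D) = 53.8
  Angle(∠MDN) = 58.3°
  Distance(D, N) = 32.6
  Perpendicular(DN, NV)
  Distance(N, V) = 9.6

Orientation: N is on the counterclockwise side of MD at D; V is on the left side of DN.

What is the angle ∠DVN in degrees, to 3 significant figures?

73.6°

M is at the origin; MD runs at 36.1° with length 53.8, so D = 53.8·(cos 36.1°, sin 36.1°) = (43.5, 31.7). ∠MDN = 58.3°, so DN runs at 36.1° + (180° − 58.3°) = 158° from the x-axis; with |DN| = 32.6, N = D + 32.6·(cos 158°, sin 158°) = (13.3, 44.0). DN is perpendicular to NV; with |NV| = 9.6 on the left of DN, V = N + 9.6·(-0.378, -0.926) = (9.66, 35.1). Then cos ∠DVN = VD·VN / (|VD||VN|), giving 73.6°.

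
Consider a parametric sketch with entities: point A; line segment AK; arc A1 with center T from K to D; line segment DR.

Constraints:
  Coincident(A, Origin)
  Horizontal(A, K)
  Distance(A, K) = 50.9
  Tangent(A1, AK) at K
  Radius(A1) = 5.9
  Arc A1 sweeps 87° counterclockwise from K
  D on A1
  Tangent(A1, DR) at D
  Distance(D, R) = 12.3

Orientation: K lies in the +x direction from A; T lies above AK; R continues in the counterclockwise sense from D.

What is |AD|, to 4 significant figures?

57.07

A1 meets AK tangentially, so TK is at right angles to AK, so T = K + (0, 5.9) = (50.90, 5.900). On A1, K sits at bearing -90° from T; an 87° counterclockwise sweep puts D at bearing -3°, so D = T + 5.9·(cos -3°, sin -3°) = (56.79, 5.591). Then |AD| = |D − A| = 57.07.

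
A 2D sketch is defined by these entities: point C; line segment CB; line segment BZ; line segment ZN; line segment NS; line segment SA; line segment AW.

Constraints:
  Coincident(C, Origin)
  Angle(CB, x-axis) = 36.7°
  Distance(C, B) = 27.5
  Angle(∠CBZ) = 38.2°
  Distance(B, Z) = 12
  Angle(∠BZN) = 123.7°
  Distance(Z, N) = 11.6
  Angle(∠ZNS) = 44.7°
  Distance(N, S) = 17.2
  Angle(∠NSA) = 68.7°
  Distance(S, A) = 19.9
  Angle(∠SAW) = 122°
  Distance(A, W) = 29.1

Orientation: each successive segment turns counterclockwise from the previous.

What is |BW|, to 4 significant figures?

42.70

C is at the origin; CB runs at 36.7° with length 27.5, so B = (22.05, 16.43). ∠CBZ = 38.2° gives BZ at 178.5° from the x-axis; with |BZ| = 12.0, Z = (10.05, 16.75). ∠BZN = 123.7° gives ZN at -125.2° from the x-axis; with |ZN| = 11.6, N = (3.366, 7.270). ∠ZNS = 44.7° gives NS at 10.10° from the x-axis; with |NS| = 17.2, S = (20.30, 10.29). ∠NSA = 68.7° gives SA at 121.4° from the x-axis; with |SA| = 19.9, A = (9.932, 27.27). ∠SAW = 122.0° gives AW at 179.4° from the x-axis; with |AW| = 29.1, W = (-19.17, 27.58). Then |BW| = |W − B| = 42.70.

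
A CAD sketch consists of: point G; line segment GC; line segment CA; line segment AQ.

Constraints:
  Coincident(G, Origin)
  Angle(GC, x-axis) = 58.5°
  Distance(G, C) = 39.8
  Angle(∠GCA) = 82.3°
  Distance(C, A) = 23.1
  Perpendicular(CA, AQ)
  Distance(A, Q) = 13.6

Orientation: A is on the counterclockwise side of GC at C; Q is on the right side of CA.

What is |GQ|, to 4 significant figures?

55.94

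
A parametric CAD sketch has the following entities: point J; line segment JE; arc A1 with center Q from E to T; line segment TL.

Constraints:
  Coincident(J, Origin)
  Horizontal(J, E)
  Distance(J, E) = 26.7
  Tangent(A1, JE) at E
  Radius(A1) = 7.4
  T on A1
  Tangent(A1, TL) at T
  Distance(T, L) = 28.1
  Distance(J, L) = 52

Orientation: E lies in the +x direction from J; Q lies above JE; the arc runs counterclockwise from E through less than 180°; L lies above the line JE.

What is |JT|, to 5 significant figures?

34.419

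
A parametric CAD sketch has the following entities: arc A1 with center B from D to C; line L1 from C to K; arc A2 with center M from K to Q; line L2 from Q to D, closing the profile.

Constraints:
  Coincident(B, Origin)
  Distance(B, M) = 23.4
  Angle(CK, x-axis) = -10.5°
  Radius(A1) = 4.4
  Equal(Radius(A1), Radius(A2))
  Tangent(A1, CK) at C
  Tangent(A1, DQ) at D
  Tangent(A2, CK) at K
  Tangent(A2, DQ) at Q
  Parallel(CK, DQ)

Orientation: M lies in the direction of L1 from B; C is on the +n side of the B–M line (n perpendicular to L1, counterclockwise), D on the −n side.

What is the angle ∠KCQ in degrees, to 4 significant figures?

20.61°

The slot axis is L1's direction at -10.5°, so u = (cos -10.5°, sin -10.5°) = (0.9833, -0.1822) and n = (−sin -10.5°, cos -10.5°) = (0.1822, 0.9833). B is at the origin and M lies 23.4 along u from B, so M = 23.4·u = (23.01, -4.264). Tangency of A1 to both parallel lines with radius 4.4 puts C and D at B ± 4.4·n: C = (0.8018, 4.326), D = (-0.8018, -4.326). Equal radii place K and Q the same way about M: K = M + 4.4·n = (23.81, 0.06201), Q = M − 4.4·n = (22.21, -8.591). Then cos ∠KCQ = CK·CQ / (|CK||CQ|), giving 20.61°.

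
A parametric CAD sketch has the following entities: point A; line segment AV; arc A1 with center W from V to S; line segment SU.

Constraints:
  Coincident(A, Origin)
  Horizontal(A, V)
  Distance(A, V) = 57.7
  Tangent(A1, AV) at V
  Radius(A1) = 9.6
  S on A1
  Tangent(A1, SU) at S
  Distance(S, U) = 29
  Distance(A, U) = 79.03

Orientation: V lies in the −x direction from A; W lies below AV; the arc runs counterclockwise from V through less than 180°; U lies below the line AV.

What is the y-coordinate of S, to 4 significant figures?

-8.899

A is at the origin; A and V share the same y with |AV| = 57.7 and V on the −x side, so V = (-57.70, 0.000). Since A1 is tangent to AV there, WV ⟂ AV, so W = V + (0, -9.6) = (-57.70, -9.600). Since WS ⟂ SU (tangency), |WU| = √(9.6² + 29.0²) = 30.55 regardless of where S sits on A1. So U lies on both circle(A, 79.03) and circle(W, 30.55); the below-AV intersection is U = (-69.39, -37.82). S is the foot of the tangent from U: S = (-67.27, -8.899).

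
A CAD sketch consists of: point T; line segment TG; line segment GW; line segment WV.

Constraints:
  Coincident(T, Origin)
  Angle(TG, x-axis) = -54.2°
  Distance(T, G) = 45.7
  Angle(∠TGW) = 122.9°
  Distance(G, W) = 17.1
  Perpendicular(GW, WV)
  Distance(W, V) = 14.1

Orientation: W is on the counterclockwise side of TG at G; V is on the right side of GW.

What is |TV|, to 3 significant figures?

67.2

∠TGW = 122.9°, so GW runs at -54.2° + (180° − 122.9°) = 2.90° from the x-axis; with |GW| = 17.1, W = G + 17.1·(cos 2.90°, sin 2.90°) = (43.8, -36.2). GW is perpendicular to WV; with |WV| = 14.1 on the right of GW, V = W + 14.1·(0.0506, -0.999) = (44.5, -50.3). Then |TV| = |V − T| = 67.2.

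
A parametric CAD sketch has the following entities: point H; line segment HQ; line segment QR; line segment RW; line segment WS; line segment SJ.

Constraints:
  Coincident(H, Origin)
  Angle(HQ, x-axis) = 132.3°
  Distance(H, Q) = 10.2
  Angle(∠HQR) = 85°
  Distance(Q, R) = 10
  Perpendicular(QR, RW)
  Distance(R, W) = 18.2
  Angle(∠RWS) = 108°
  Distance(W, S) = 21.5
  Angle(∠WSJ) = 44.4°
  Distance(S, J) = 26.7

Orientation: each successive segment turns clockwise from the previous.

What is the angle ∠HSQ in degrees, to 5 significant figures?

14.864°

The perpendicularity gives RW at right angles to QR, so RW runs at -52.700°; with |RW| = 18.2, W = (12.119, -0.87350). ∠RWS = 108.0° gives WS at -124.70° from the x-axis; with |WS| = 21.5, S = (-0.12051, -18.550). Then cos ∠HSQ = SH·SQ / (|SH||SQ|), giving 14.864°.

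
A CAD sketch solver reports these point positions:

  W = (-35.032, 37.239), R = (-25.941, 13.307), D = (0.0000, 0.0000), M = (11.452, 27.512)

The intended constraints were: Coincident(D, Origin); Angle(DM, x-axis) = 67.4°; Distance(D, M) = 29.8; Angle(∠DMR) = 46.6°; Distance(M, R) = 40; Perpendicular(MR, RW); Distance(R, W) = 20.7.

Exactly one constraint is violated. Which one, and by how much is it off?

Distance(R, W) = 20.7 — off by 4.90.

D = (0.00, 0.00) ✓; DM at 67.40° ✓; |DM| = 29.80 ✓; ∠DMR = 46.60° ✓; |MR| = 40.00 ✓; ∠(MR, RW) = 90.00° ✓; |RW| = 25.60 ✗.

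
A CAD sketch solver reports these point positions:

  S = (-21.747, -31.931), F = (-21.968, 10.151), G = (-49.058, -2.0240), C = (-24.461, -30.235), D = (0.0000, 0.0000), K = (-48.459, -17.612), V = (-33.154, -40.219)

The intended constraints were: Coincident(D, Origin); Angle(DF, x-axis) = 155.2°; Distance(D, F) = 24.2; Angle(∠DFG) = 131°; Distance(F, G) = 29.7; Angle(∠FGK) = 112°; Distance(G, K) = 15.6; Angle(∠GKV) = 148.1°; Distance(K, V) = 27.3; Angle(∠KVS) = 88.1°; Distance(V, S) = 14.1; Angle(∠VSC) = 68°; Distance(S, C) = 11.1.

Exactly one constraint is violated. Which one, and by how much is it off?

Distance(S, C) = 11.1 — off by 7.90.

D = (0.00, 0.00) ✓; DF at 155.2° ✓; |DF| = 24.20 ✓; ∠DFG = 131.0° ✓; |FG| = 29.70 ✓; ∠FGK = 112.0° ✓; |GK| = 15.60 ✓; ∠GKV = 148.1° ✓; |KV| = 27.30 ✓; ∠KVS = 88.10° ✓; |VS| = 14.10 ✓; ∠VSC = 68.00° ✓; |SC| = 3.200 ✗.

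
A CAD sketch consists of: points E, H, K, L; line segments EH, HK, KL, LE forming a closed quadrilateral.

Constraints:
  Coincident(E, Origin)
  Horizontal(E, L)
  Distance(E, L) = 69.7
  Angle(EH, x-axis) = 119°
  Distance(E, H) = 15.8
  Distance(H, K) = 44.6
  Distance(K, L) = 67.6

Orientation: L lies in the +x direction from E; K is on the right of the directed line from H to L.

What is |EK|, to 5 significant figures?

29.054

E is at the origin; E and L share the same y with |EL| = 69.7 and L in +x, so L = (69.7, 0). EH runs at 119.0° with |EH| = 15.8, so H = (-7.6600, 13.819). K is determined by |HK| = 44.6 and |KL| = 67.6 together: it lies at the intersection of circle(H, 44.6) and circle(L, 67.6). With |HL| = 78.585, the foot of the radical line on HL is 22.873 from H and the perpendicular offset is √(44.6² − 22.873²) = 38.288. Taking the right-of-HL solution: K = (8.1237, -27.895).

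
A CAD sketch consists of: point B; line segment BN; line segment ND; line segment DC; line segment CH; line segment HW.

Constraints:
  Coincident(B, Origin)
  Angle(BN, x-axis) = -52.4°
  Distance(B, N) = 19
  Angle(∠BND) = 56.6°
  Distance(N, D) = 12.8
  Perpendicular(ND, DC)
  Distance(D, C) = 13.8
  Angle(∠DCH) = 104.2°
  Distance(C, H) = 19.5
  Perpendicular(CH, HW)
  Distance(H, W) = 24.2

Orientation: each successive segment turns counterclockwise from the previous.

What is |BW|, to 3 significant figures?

30.6

∠DCH = 104.2° gives CH at -123° from the x-axis; with |CH| = 19.5, H = (-7.97, -14.8). CH ⟂ HW, so HW runs at -33.2°; with |HW| = 24.2, W = (12.3, -28.0). Then |BW| = |W − B| = 30.6.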